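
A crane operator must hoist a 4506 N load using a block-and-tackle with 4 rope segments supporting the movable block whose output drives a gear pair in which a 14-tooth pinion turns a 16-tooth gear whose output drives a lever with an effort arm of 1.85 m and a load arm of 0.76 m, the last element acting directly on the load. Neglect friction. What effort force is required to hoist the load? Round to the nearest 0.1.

Block-and-tackle MA = number of supporting rope parts = 4.
Gear pair MA = 16/14 = 1.1429.
Lever MA = effort arm / load arm = 1.85/0.76 = 2.4342.
Combined ideal MA = 4 × 1.1429 × 2.4342 = 11.128.
Effort = load / MA = 4506 / 11.128 = 404.93 N.

404.9 N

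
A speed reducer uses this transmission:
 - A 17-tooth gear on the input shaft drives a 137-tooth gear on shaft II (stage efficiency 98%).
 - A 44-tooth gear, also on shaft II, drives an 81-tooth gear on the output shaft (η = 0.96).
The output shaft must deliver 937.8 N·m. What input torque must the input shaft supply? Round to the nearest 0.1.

67.2 N·m

Overall ratio R = 8.0588 × 1.8409 = 14.836; overall efficiency η = 0.98 × 0.96 = 0.9408.
Input torque = output torque / (R × η) = 937.8 / (14.836 × 0.9408) = 67.191 N·m.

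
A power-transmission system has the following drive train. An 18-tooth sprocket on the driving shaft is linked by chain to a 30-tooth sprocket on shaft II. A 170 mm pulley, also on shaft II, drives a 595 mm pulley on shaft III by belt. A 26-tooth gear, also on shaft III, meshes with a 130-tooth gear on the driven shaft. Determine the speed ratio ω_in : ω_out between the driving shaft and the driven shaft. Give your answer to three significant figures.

Each stage contributes driven/driver: chain 30/18 = 1.6667, belt 595/170 = 3.5, gear mesh 130/26 = 5.
Overall: 1.6667 × 3.5 × 5 = 29.167.

29.2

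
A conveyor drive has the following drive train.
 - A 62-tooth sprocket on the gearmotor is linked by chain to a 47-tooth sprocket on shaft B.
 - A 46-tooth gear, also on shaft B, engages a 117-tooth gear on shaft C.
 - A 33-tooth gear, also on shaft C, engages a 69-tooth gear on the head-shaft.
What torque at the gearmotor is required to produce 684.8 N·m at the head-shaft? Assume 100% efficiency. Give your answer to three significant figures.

170 N·m

Overall ratio R = 0.75806 × 2.5435 × 2.0909 = 4.0315.
Input torque = output torque / R = 684.8 / 4.0315 = 169.86 N·m.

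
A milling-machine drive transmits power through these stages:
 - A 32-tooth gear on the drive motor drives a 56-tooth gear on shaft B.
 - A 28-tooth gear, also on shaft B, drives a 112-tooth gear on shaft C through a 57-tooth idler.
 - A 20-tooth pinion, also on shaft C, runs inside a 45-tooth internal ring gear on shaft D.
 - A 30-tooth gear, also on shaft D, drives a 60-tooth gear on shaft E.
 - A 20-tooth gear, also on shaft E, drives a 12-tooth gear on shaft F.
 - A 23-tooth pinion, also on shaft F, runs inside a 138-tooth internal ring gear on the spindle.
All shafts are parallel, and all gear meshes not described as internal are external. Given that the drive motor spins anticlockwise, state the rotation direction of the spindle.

clockwise

the drive motor → shaft B: external mesh, 1 reversal → CW.
shaft B → shaft C: driver → idler → driven is 2 external meshes, 2 reversals → CW.
shaft C → shaft D: internal mesh, same direction → CW.
shaft D → shaft E: external mesh, 1 reversal → CCW.
shaft E → shaft F: external mesh, 1 reversal → CW.
shaft F → the spindle: internal mesh, same direction → CW.
5 reversals in total — an odd number — so the spindle turns opposite to the drive motor.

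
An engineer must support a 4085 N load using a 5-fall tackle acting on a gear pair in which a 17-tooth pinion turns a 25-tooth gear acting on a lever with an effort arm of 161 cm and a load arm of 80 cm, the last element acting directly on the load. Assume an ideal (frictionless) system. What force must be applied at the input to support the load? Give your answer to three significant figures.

276 N

Block-and-tackle MA = number of supporting rope parts = 5.
Gear pair MA = 25/17 = 1.4706.
Lever MA = effort arm / load arm = 161/80 = 2.0125.
Combined ideal MA = 5 × 1.4706 × 2.0125 = 14.798.
Effort = load / MA = 4085 / 14.798 = 276.05 N.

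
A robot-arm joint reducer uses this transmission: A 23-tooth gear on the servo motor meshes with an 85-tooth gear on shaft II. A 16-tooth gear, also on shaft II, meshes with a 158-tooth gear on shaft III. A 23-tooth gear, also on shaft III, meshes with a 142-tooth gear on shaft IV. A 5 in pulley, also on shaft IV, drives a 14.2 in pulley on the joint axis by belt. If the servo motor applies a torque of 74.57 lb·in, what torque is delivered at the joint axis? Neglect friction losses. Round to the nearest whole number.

47717 lb·in

Gear mesh: ratio = 85/23 = 3.6957; torque at shaft II = 74.57 × 3.6957 = 275.58 lb·in.
Gear mesh: ratio = 158/16 = 9.875; torque at shaft III = 275.58 × 9.875 = 2721.4 lb·in.
Gear mesh: ratio = 142/23 = 6.1739; torque at shaft IV = 2721.4 × 6.1739 = 16802 lb·in.
Belt: ratio = 14.2/5 = 2.84; torque at the joint axis = 16802 × 2.84 = 47717 lb·in.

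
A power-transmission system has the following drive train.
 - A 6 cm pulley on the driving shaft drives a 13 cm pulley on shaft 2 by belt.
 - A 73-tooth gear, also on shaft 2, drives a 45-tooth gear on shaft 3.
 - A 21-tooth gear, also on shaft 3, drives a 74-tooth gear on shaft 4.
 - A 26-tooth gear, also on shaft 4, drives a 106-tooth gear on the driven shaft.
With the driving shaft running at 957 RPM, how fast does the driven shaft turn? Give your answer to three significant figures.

the driving shaft → shaft 2 (belt, 13/6): 957 ÷ 2.1667 = 441.69 RPM
shaft 2 → shaft 3 (gear mesh, 45/73): 441.69 ÷ 0.61644 = 716.52 RPM
shaft 3 → shaft 4 (gear mesh, 74/21): 716.52 ÷ 3.5238 = 203.34 RPM
shaft 4 → the driven shaft (gear mesh, 106/26): 203.34 ÷ 4.0769 = 49.875 RPM

49.9 RPM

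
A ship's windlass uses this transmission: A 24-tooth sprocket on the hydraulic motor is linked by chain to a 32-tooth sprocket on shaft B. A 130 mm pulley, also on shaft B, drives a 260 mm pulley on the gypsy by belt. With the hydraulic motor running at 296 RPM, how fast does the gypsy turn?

111 RPM

the hydraulic motor → shaft B (chain, 32/24): 296 ÷ 1.3333 = 222 RPM
shaft B → the gypsy (belt, 260/130): 222 ÷ 2 = 111 RPM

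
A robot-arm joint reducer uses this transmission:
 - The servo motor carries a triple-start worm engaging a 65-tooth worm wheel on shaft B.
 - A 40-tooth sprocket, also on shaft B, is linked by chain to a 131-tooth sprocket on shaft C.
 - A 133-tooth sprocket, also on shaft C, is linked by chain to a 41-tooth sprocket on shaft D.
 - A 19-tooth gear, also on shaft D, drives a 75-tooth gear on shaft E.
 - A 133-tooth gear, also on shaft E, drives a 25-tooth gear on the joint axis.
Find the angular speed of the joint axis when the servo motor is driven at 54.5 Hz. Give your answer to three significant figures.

3.36 Hz

Worm: ratio = 65/3 = 21.667, so shaft B turns at 54.5 / 21.667 = 2.5154 Hz.
Chain: ratio = 131/40 = 3.275, so shaft C turns at 2.5154 / 3.275 = 0.76806 Hz.
Chain: ratio = 41/133 = 0.30827, so shaft D turns at 0.76806 / 0.30827 = 2.4915 Hz.
Gear mesh: ratio = 75/19 = 3.9474, so shaft E turns at 2.4915 / 3.9474 = 0.63118 Hz.
Gear mesh: ratio = 25/133 = 0.18797, so the joint axis turns at 0.63118 / 0.18797 = 3.3579 Hz.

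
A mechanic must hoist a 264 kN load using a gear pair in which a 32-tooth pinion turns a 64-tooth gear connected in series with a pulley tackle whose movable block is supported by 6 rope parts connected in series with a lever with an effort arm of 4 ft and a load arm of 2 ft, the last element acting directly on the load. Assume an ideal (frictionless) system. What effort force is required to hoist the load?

Gear pair MA = 64/32 = 2.
Block-and-tackle MA = number of supporting rope parts = 6.
Lever MA = effort arm / load arm = 4/2 = 2.
Combined ideal MA = 2 × 6 × 2 = 24.
Effort = load / MA = 264 / 24 = 11 kN.

11 kN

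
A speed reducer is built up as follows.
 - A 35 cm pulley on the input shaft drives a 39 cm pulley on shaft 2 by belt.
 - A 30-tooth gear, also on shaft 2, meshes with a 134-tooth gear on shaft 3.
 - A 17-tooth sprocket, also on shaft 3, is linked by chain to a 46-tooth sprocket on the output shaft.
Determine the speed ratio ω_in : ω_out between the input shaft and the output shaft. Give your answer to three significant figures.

13.5

Each stage contributes driven/driver: belt 39/35 = 1.1143, gear mesh 134/30 = 4.4667, chain 46/17 = 2.7059.
Overall: 1.1143 × 4.4667 × 2.7059 = 13.468.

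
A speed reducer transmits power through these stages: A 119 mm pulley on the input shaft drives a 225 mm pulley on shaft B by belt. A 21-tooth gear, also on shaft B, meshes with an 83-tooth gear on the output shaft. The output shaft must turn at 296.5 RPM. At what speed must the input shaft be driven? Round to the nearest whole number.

Overall ratio R = 1.8908 × 3.9524 = 7.473.
Required input speed = output speed × R = 296.5 × 7.473 = 2215.7 RPM.

2216 RPM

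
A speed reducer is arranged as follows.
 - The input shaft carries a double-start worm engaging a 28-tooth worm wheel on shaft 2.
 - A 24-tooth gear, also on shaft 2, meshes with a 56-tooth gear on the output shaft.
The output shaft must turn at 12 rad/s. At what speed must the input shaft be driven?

392 rad/s

Overall ratio R = 14 × 2.3333 = 32.667.
Required input speed = output speed × R = 12 × 32.667 = 392 rad/s.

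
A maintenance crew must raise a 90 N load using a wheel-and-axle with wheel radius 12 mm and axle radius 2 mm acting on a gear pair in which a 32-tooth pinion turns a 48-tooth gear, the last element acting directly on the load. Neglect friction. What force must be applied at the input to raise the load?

Wheel-and-axle MA = R/r = 12/2 = 6.
Gear pair MA = 48/32 = 1.5.
Combined ideal MA = 6 × 1.5 = 9.
Effort = load / MA = 90 / 9 = 10 N.

10 N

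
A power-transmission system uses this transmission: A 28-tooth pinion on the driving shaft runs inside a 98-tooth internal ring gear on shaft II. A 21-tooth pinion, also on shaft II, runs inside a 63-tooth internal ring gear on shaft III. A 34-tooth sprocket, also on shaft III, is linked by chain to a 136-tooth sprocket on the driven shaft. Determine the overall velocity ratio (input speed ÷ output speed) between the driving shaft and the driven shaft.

Each stage contributes driven/driver: internal gear 98/28 = 3.5, internal gear 63/21 = 3, chain 136/34 = 4.
Overall: 3.5 × 3 × 4 = 42.

42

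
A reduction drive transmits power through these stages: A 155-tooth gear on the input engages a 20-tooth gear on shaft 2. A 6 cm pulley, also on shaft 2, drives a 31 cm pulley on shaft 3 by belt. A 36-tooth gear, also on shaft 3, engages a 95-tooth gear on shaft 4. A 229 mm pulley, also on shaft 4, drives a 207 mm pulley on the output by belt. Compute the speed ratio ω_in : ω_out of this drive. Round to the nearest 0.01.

1.59

Each stage contributes driven/driver: gear mesh 20/155 = 0.12903, belt 31/6 = 5.1667, gear mesh 95/36 = 2.6389, belt 207/229 = 0.90393.
Overall: 0.12903 × 5.1667 × 2.6389 × 0.90393 = 1.5902.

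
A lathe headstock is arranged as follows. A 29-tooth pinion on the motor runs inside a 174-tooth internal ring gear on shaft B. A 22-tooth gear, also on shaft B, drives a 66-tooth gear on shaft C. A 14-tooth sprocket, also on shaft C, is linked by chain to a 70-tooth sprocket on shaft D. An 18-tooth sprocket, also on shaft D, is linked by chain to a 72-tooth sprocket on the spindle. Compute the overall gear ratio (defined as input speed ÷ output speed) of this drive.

360

Each stage contributes driven/driver: internal gear 174/29 = 6, gear mesh 66/22 = 3, chain 70/14 = 5, chain 72/18 = 4.
Overall: 6 × 3 × 5 × 4 = 360.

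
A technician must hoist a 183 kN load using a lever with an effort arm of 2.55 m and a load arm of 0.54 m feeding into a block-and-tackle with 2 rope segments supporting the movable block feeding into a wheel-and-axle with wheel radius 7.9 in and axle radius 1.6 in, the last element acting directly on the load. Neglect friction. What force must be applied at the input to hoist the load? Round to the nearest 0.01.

Lever MA = effort arm / load arm = 2.55/0.54 = 4.7222.
Block-and-tackle MA = number of supporting rope parts = 2.
Wheel-and-axle MA = R/r = 7.9/1.6 = 4.9375.
Combined ideal MA = 4.7222 × 2 × 4.9375 = 46.632.
Effort = load / MA = 183 / 46.632 = 3.9243 kN.

3.92 kN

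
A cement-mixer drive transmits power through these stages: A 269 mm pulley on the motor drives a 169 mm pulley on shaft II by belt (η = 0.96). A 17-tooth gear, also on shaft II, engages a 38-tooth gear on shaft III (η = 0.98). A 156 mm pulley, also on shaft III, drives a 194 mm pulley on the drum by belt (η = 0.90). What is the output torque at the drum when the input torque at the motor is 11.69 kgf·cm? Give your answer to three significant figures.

17.3 kgf·cm

belt 169/269 = 0.62825 → τ = 11.69·0.62825·0.96 = 7.0505 kgf·cm
gear mesh 38/17 = 2.2353 → τ = 7.0505·2.2353·0.98 = 15.445 kgf·cm
belt 194/156 = 1.2436 → τ = 15.445·1.2436·0.90 = 17.286 kgf·cm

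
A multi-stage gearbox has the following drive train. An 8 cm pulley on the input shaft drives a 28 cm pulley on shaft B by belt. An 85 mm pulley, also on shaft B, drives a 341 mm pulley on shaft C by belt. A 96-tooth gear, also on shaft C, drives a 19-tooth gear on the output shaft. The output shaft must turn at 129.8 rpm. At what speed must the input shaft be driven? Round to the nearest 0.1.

360.7 rpm

Overall ratio R = 3.5 × 4.0118 × 0.19792 = 2.779.
Required input speed = output speed × R = 129.8 × 2.779 = 360.71 rpm.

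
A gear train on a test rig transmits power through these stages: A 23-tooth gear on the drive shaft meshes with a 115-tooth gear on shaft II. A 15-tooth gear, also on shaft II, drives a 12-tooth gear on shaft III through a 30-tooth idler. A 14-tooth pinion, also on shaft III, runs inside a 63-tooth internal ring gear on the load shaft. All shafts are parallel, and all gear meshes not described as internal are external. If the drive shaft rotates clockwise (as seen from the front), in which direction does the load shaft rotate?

the drive shaft → shaft II: external mesh, 1 reversal → CCW.
shaft II → shaft III: driver → idler → driven is 2 external meshes, 2 reversals → CCW.
shaft III → the load shaft: internal mesh, same direction → CCW.
3 reversals in total — an odd number — so the load shaft turns opposite to the drive shaft.

counterclockwise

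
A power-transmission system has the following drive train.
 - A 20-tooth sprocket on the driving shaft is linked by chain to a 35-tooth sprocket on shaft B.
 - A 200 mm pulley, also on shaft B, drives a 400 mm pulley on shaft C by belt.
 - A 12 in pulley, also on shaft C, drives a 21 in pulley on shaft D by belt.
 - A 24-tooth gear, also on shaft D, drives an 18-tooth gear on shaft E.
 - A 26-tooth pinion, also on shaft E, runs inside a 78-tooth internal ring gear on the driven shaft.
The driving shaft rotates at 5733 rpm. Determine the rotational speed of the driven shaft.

chain 35/20 = 1.75 → 5733/1.75 = 3276 rpm
belt 400/200 = 2 → 3276/2 = 1638 rpm
belt 21/12 = 1.75 → 1638/1.75 = 936 rpm
gear mesh 18/24 = 0.75 → 936/0.75 = 1248 rpm
internal gear 78/26 = 3 → 1248/3 = 416 rpm

416 rpm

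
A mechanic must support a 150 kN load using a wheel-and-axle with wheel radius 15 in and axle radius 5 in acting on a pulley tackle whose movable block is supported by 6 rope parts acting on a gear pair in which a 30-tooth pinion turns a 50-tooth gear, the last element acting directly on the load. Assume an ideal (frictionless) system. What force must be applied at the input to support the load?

Wheel-and-axle MA = R/r = 15/5 = 3.
Block-and-tackle MA = number of supporting rope parts = 6.
Gear pair MA = 50/30 = 1.6667.
Combined ideal MA = 3 × 6 × 1.6667 = 30.
Effort = load / MA = 150 / 30 = 5 kN.

5 kN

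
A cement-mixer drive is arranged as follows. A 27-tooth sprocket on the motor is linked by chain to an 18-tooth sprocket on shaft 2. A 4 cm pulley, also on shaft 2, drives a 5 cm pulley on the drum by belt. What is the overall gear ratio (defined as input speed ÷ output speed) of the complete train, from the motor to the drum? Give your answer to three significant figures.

0.833

Each stage contributes driven/driver: chain 18/27 = 0.66667, belt 5/4 = 1.25.
Overall: 0.66667 × 1.25 = 0.83333.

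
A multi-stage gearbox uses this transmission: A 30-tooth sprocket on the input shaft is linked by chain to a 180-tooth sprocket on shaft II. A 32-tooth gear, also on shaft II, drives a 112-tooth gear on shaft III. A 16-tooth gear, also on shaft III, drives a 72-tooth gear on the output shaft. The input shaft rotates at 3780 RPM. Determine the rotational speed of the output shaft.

40 RPM

the input shaft → shaft II (chain, 180/30): 3780 ÷ 6 = 630 RPM
shaft II → shaft III (gear mesh, 112/32): 630 ÷ 3.5 = 180 RPM
shaft III → the output shaft (gear mesh, 72/16): 180 ÷ 4.5 = 40 RPM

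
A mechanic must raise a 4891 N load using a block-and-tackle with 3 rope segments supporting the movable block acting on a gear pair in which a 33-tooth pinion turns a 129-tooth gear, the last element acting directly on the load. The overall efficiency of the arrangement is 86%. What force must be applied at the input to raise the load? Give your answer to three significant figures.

Block-and-tackle MA = number of supporting rope parts = 3.
Gear pair MA = 129/33 = 3.9091.
Combined ideal MA = 3 × 3.9091 = 11.727.
Actual MA = 11.727 × 0.86 = 10.085.
Effort = load / actual MA = 4891 / 10.085 = 484.96 N.

485 N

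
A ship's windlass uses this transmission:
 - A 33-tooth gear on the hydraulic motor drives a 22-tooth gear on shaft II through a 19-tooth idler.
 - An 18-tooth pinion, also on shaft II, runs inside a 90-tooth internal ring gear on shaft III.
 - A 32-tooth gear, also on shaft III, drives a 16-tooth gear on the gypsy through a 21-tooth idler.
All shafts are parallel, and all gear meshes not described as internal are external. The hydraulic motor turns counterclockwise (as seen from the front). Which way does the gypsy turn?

the hydraulic motor → shaft II: driver → idler → driven is 2 external meshes, 2 reversals → CCW.
shaft II → shaft III: internal mesh, same direction → CCW.
shaft III → the gypsy: driver → idler → driven is 2 external meshes, 2 reversals → CCW.
4 reversals in total — an even number — so the gypsy turns the same way as the hydraulic motor.

counterclockwise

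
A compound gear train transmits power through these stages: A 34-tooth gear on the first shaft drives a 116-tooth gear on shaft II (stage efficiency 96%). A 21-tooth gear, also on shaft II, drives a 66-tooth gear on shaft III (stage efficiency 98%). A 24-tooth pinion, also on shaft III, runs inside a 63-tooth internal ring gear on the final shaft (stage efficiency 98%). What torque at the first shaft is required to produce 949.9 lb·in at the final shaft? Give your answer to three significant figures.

36.6 lb·in

Overall ratio R = 3.4118 × 3.1429 × 2.625 = 28.147; overall efficiency η = 0.96 × 0.98 × 0.98 = 0.9220.
Input torque = output torque / (R × η) = 949.9 / (28.147 × 0.9220) = 36.603 lb·in.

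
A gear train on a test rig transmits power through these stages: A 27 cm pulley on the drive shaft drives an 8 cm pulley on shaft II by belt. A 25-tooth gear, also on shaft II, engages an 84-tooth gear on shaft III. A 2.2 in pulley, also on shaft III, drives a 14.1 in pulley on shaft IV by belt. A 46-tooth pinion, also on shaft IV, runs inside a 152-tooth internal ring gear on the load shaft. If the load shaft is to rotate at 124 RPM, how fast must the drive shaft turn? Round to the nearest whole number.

2614 RPM

Overall ratio R = 0.2963 × 3.36 × 6.4091 × 3.3043 = 21.084.
Required input speed = output speed × R = 124 × 21.084 = 2614.4 RPM.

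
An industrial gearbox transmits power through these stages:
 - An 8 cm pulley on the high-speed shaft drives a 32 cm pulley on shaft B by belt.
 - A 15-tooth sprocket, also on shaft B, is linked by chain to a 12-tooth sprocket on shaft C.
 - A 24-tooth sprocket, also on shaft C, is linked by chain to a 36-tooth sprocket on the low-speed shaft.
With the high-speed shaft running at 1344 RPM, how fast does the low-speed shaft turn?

belt 32/8 = 4 → 1344/4 = 336 RPM
chain 12/15 = 0.8 → 336/0.8 = 420 RPM
chain 36/24 = 1.5 → 420/1.5 = 280 RPM

280 RPM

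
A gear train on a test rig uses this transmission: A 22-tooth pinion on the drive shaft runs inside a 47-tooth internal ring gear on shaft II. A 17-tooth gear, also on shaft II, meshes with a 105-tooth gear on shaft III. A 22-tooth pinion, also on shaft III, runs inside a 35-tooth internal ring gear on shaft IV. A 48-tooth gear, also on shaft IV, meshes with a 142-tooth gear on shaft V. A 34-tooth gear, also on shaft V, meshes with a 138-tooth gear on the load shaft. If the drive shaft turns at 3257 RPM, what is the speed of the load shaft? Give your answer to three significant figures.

12.9 RPM

internal gear 47/22 = 2.1364 → 3257/2.1364 = 1524.6 RPM
gear mesh 105/17 = 6.1765 → 1524.6/6.1765 = 246.83 RPM
internal gear 35/22 = 1.5909 → 246.83/1.5909 = 155.15 RPM
gear mesh 142/48 = 2.9583 → 155.15/2.9583 = 52.446 RPM
gear mesh 138/34 = 4.0588 → 52.446/4.0588 = 12.921 RPM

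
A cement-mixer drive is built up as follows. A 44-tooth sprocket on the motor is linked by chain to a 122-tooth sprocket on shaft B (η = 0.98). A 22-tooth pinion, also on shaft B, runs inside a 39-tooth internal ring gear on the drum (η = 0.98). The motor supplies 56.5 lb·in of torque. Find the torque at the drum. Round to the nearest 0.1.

chain 122/44 = 2.7727 → τ = 56.5·2.7727·0.98 = 153.53 lb·in
internal gear 39/22 = 1.7727 → τ = 153.53·1.7727·0.98 = 266.72 lb·in

266.7 lb·in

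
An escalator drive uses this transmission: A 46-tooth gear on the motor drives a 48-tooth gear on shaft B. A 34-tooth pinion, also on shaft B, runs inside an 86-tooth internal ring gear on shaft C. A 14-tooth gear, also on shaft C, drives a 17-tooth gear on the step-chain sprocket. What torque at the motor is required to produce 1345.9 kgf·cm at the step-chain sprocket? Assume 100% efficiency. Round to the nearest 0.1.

419.9 kgf·cm

Overall ratio R = 1.0435 × 2.5294 × 1.2143 = 3.205.
Input torque = output torque / R = 1345.9 / 3.205 = 419.94 kgf·cm.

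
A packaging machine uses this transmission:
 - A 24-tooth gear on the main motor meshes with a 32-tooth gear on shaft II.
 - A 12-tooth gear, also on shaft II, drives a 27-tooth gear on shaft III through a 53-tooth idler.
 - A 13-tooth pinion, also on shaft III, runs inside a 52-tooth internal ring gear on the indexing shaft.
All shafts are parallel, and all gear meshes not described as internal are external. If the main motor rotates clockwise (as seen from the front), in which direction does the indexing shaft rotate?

anticlockwise

the main motor → shaft II: external mesh, 1 reversal → CCW.
shaft II → shaft III: driver → idler → driven is 2 external meshes, 2 reversals → CCW.
shaft III → the indexing shaft: internal mesh, same direction → CCW.
3 reversals in total — an odd number — so the indexing shaft turns opposite to the main motor.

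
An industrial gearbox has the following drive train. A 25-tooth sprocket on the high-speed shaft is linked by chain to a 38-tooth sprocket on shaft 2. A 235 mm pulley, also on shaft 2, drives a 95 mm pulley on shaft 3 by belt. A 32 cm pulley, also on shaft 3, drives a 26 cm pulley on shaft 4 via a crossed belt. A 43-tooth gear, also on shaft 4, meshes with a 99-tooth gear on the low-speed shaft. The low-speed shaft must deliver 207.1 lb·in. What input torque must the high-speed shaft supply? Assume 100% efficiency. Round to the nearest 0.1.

Overall ratio R = 1.52 × 0.40426 × 0.8125 × 2.3023 = 1.1494.
Input torque = output torque / R = 207.1 / 1.1494 = 180.17 lb·in.

180.2 lb·in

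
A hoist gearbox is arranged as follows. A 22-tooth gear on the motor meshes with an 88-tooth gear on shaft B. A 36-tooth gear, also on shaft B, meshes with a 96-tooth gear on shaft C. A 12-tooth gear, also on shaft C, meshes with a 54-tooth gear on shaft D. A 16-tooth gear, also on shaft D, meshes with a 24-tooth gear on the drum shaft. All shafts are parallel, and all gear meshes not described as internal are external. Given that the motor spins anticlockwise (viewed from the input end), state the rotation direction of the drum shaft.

anticlockwise

the motor → shaft B: external mesh, 1 reversal → CW.
shaft B → shaft C: external mesh, 1 reversal → CCW.
shaft C → shaft D: external mesh, 1 reversal → CW.
shaft D → the drum shaft: external mesh, 1 reversal → CCW.
4 reversals in total — an even number — so the drum shaft turns the same way as the motor.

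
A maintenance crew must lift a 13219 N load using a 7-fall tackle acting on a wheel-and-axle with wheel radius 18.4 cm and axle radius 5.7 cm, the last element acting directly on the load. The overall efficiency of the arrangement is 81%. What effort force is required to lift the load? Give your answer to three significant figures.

722 N

Block-and-tackle MA = number of supporting rope parts = 7.
Wheel-and-axle MA = R/r = 18.4/5.7 = 3.2281.
Combined ideal MA = 7 × 3.2281 = 22.596.
Actual MA = 22.596 × 0.81 = 18.303.
Effort = load / actual MA = 13219 / 18.303 = 722.23 N.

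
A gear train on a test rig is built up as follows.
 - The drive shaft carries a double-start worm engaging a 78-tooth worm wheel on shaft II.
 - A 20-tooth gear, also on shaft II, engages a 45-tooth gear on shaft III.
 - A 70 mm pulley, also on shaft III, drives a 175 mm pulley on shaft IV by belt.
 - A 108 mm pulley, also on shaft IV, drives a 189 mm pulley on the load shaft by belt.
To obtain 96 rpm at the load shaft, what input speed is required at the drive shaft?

36855 rpm

Overall ratio R = 39 × 2.25 × 2.5 × 1.75 = 383.91.
Required input speed = output speed × R = 96 × 383.91 = 36855 rpm.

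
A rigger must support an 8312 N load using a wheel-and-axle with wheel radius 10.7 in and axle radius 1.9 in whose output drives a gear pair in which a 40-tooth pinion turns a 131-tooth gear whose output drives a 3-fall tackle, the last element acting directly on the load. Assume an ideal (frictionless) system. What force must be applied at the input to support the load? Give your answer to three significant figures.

Wheel-and-axle MA = R/r = 10.7/1.9 = 5.6316.
Gear pair MA = 131/40 = 3.275.
Block-and-tackle MA = number of supporting rope parts = 3.
Combined ideal MA = 5.6316 × 3.275 × 3 = 55.33.
Effort = load / MA = 8312 / 55.33 = 150.23 N.

150 N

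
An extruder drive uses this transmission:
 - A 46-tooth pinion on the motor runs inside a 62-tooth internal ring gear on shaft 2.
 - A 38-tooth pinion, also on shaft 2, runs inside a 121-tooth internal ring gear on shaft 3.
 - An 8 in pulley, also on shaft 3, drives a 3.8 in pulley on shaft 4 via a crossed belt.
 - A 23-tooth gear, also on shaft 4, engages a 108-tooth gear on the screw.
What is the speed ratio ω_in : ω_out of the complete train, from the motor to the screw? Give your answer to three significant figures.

9.57

Each stage contributes driven/driver: internal gear 62/46 = 1.3478, internal gear 121/38 = 3.1842, belt 3.8/8 = 0.475, gear mesh 108/23 = 4.6957.
Overall: 1.3478 × 3.1842 × 0.475 × 4.6957 = 9.5725.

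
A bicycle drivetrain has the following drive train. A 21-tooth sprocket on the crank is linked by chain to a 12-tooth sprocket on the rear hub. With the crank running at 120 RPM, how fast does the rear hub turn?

210 RPM

chain 12/21 = 0.57143 → 120/0.57143 = 210 RPM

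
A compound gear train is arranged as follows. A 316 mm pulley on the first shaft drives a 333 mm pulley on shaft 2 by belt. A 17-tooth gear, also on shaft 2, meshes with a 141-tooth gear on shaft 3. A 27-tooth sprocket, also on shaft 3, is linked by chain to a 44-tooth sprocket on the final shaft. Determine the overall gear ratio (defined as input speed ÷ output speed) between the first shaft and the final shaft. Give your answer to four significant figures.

Each stage contributes driven/driver: belt 333/316 = 1.0538, gear mesh 141/17 = 8.2941, chain 44/27 = 1.6296.
Overall: 1.0538 × 8.2941 × 1.6296 = 14.243.

14.24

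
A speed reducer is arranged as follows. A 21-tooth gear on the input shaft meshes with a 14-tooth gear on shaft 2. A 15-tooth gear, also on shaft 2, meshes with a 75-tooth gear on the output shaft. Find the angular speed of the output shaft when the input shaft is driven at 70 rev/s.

21 rev/s

gear mesh 14/21 = 0.66667 → 70/0.66667 = 105 rev/s
gear mesh 75/15 = 5 → 105/5 = 21 rev/s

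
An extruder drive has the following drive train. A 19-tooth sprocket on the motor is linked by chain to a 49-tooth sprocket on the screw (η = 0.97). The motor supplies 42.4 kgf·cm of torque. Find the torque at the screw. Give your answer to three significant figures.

106 kgf·cm

After the chain (49/19): 42.4 × 2.5789 × 0.97 = 106.07 kgf·cm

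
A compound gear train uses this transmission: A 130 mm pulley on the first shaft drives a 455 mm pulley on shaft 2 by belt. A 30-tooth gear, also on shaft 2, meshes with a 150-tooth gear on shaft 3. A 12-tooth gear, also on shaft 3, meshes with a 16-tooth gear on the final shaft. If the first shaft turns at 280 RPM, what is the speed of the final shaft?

12 RPM

Belt: ratio = 455/130 = 3.5, so shaft 2 turns at 280 / 3.5 = 80 RPM.
Gear mesh: ratio = 150/30 = 5, so shaft 3 turns at 80 / 5 = 16 RPM.
Gear mesh: ratio = 16/12 = 1.3333, so the final shaft turns at 16 / 1.3333 = 12 RPM.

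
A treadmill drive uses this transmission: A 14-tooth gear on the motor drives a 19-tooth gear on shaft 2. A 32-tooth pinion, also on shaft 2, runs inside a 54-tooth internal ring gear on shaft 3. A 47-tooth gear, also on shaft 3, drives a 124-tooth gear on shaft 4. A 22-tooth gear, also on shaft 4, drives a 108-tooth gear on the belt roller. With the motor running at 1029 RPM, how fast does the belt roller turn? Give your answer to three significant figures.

gear mesh 19/14 = 1.3571 → 1029/1.3571 = 758.21 RPM
internal gear 54/32 = 1.6875 → 758.21/1.6875 = 449.31 RPM
gear mesh 124/47 = 2.6383 → 449.31/2.6383 = 170.3 RPM
gear mesh 108/22 = 4.9091 → 170.3/4.9091 = 34.691 RPM

34.7 RPM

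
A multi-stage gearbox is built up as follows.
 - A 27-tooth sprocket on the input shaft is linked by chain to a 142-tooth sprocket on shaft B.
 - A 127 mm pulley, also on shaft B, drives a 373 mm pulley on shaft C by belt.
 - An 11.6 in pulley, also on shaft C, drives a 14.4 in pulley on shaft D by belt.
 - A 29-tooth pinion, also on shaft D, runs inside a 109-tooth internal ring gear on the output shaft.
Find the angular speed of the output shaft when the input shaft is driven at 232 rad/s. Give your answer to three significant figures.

3.22 rad/s

Chain: ratio = 142/27 = 5.2593, so shaft B turns at 232 / 5.2593 = 44.113 rad/s.
Belt: ratio = 373/127 = 2.937, so shaft C turns at 44.113 / 2.937 = 15.02 rad/s.
Belt: ratio = 14.4/11.6 = 1.2414, so shaft D turns at 15.02 / 1.2414 = 12.099 rad/s.
Internal gear: ratio = 109/29 = 3.7586, so the output shaft turns at 12.099 / 3.7586 = 3.219 rad/s.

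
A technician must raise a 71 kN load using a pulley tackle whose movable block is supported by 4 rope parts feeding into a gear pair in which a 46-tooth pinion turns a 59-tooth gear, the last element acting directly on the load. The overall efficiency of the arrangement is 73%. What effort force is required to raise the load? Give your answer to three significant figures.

Block-and-tackle MA = number of supporting rope parts = 4.
Gear pair MA = 59/46 = 1.2826.
Combined ideal MA = 4 × 1.2826 = 5.1304.
Actual MA = 5.1304 × 0.73 = 3.7452.
Effort = load / actual MA = 71 / 3.7452 = 18.958 kN.

19.0 kN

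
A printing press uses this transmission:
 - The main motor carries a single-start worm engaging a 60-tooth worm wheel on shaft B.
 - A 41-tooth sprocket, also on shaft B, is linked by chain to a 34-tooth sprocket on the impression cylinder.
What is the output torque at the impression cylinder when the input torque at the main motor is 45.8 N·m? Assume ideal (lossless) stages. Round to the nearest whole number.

2279 N·m

worm 60/1 = 60 → τ = 45.8·60 = 2748 N·m
chain 34/41 = 0.82927 → τ = 2748·0.82927 = 2278.8 N·m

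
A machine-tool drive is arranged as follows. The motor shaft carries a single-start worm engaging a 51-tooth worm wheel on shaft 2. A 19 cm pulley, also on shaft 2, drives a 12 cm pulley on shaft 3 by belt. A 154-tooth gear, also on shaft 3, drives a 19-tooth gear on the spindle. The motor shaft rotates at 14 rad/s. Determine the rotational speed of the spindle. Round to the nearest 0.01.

3.52 rad/s

the motor shaft → shaft 2 (worm, 51/1): 14 ÷ 51 = 0.27451 rad/s
shaft 2 → shaft 3 (belt, 12/19): 0.27451 ÷ 0.63158 = 0.43464 rad/s
shaft 3 → the spindle (gear mesh, 19/154): 0.43464 ÷ 0.12338 = 3.5229 rad/s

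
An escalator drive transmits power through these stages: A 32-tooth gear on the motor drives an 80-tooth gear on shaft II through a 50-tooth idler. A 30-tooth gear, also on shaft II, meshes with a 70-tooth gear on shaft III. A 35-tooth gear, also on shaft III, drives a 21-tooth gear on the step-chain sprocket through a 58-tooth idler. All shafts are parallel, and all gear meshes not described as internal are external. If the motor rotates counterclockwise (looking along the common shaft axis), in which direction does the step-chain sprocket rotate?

clockwise

the motor → shaft II: driver → idler → driven is 2 external meshes, 2 reversals → CCW.
shaft II → shaft III: external mesh, 1 reversal → CW.
shaft III → the step-chain sprocket: driver → idler → driven is 2 external meshes, 2 reversals → CW.
5 reversals in total — an odd number — so the step-chain sprocket turns opposite to the motor.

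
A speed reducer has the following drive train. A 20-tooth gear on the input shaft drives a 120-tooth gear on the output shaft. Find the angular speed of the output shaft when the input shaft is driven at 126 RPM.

21 RPM

gear mesh 120/20 = 6 → 126/6 = 21 RPM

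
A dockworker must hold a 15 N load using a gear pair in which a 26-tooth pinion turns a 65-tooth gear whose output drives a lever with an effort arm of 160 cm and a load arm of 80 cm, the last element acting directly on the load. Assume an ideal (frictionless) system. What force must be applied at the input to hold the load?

3 N

Gear pair MA = 65/26 = 2.5.
Lever MA = effort arm / load arm = 160/80 = 2.
Combined ideal MA = 2.5 × 2 = 5.
Effort = load / MA = 15 / 5 = 3 N.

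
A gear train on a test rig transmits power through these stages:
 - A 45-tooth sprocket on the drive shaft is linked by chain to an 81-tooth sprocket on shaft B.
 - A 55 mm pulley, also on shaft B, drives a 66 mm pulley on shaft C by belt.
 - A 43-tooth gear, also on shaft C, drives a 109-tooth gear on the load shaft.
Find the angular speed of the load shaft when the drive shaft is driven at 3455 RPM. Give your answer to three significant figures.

631 RPM

Chain: ratio = 81/45 = 1.8, so shaft B turns at 3455 / 1.8 = 1919.4 RPM.
Belt: ratio = 66/55 = 1.2, so shaft C turns at 1919.4 / 1.2 = 1599.5 RPM.
Gear mesh: ratio = 109/43 = 2.5349, so the load shaft turns at 1599.5 / 2.5349 = 631.01 RPM.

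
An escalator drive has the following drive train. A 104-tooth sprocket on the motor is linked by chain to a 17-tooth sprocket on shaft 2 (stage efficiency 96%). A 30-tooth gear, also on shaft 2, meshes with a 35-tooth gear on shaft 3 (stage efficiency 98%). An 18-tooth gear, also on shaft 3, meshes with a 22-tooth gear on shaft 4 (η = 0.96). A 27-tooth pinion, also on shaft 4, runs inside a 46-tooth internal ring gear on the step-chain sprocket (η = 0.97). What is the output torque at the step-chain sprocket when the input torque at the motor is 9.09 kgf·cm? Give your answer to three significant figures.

3.16 kgf·cm

chain 17/104 = 0.16346 → τ = 9.09·0.16346·0.96 = 1.4264 kgf·cm
gear mesh 35/30 = 1.1667 → τ = 1.4264·1.1667·0.98 = 1.6309 kgf·cm
gear mesh 22/18 = 1.2222 → τ = 1.6309·1.2222·0.96 = 1.9136 kgf·cm
internal gear 46/27 = 1.7037 → τ = 1.9136·1.7037·0.97 = 3.1624 kgf·cm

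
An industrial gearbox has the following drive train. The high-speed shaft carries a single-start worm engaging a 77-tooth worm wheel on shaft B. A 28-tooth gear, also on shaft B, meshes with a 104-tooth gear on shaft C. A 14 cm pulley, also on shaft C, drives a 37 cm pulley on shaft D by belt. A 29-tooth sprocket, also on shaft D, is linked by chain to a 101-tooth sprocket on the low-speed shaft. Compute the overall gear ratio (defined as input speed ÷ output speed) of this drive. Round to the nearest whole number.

Each stage contributes driven/driver: worm 77/1 = 77, gear mesh 104/28 = 3.7143, belt 37/14 = 2.6429, chain 101/29 = 3.4828.
Overall: 77 × 3.7143 × 2.6429 × 3.4828 = 2632.5.

2632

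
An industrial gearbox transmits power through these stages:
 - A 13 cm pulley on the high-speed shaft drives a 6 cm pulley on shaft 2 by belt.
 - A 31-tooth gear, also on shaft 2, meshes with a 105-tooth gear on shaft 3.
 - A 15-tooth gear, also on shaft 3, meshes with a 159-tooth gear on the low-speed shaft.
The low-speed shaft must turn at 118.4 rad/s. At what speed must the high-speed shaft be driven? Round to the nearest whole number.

Overall ratio R = 0.46154 × 3.3871 × 10.6 = 16.571.
Required input speed = output speed × R = 118.4 × 16.571 = 1962 rad/s.

1962 rad/s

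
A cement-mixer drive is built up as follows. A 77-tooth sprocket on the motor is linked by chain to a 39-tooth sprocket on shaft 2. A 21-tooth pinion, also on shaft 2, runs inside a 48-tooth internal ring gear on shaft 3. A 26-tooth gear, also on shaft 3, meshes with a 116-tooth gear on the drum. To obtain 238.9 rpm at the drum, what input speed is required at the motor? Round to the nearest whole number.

Overall ratio R = 0.50649 × 2.2857 × 4.4615 = 5.1651.
Required input speed = output speed × R = 238.9 × 5.1651 = 1233.9 rpm.

1234 rpm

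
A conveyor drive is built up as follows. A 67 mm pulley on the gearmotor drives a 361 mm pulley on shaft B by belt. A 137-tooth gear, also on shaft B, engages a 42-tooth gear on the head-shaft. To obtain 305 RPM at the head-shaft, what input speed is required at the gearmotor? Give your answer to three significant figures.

Overall ratio R = 5.3881 × 0.30657 = 1.6518.
Required input speed = output speed × R = 305 × 1.6518 = 503.8 RPM.

504 RPM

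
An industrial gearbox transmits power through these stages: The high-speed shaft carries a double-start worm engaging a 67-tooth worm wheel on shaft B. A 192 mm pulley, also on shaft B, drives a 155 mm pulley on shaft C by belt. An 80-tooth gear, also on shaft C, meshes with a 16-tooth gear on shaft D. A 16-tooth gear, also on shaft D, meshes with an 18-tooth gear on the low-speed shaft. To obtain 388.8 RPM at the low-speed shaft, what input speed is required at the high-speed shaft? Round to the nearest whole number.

2366 RPM

Overall ratio R = 33.5 × 0.80729 × 0.2 × 1.125 = 6.085.
Required input speed = output speed × R = 388.8 × 6.085 = 2365.8 RPM.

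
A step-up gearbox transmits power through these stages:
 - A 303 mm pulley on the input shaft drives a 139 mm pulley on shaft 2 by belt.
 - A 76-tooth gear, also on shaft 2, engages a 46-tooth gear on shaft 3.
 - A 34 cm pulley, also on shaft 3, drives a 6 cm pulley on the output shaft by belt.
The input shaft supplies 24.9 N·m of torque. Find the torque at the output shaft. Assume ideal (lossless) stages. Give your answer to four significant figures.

Belt: ratio = 139/303 = 0.45875; torque at shaft 2 = 24.9 × 0.45875 = 11.423 N·m.
Gear mesh: ratio = 46/76 = 0.60526; torque at shaft 3 = 11.423 × 0.60526 = 6.9138 N·m.
Belt: ratio = 6/34 = 0.17647; torque at the output shaft = 6.9138 × 0.17647 = 1.2201 N·m.

1.220 N·m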